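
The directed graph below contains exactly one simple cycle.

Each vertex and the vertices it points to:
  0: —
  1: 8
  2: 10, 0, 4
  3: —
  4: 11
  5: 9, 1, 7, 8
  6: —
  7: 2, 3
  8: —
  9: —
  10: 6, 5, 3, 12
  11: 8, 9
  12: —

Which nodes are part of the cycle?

DFS with gray/black marking from 2:
2 gray
  10 gray
    6 gray
    6 black
    5 gray
      9 gray
      9 black
      1 gray
        8 gray
        8 black
      1 black
      7 gray
        7→2: 2 is gray → back edge
Back edge closes the cycle 2 → 10 → 5 → 7 → 2; its vertices are {2, 5, 7, 10}.

2, 5, 7, 10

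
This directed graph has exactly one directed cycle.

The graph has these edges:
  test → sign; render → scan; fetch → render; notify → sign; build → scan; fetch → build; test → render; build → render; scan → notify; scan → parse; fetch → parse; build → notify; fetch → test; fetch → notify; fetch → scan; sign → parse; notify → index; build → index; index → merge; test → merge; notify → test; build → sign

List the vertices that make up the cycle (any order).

scan, test, notify, render

DFS with gray/black marking from notify:
notify gray
  sign gray
    parse gray
    parse black
  sign black
  test gray
    merge gray
    merge black
    render gray
      scan gray
        scan→parse: parse black — skip
        scan→notify: notify is gray → back edge
Back edge closes the cycle notify → test → render → scan → notify; its vertices are {scan, test, notify, render}.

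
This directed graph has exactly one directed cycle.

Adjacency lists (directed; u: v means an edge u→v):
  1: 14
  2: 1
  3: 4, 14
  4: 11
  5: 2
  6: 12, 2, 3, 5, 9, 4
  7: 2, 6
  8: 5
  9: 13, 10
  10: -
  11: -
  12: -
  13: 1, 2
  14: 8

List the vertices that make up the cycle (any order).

1, 2, 5, 8, 14

DFS with gray/black marking from 1:
1 gray
  14 gray
    8 gray
      5 gray
        2 gray
          2→1: 1 is gray → back edge
Back edge closes the cycle 1 → 14 → 8 → 5 → 2 → 1; its vertices are {1, 2, 5, 8, 14}.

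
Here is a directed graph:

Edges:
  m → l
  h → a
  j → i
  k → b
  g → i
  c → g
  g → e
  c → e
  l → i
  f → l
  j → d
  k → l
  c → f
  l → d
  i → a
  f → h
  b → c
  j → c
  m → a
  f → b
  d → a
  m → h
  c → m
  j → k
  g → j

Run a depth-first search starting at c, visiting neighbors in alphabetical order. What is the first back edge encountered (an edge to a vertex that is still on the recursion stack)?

DFS from c (visiting neighbors in alphabetical order); mark gray on enter, black on exit:
c gray
  e gray
  e black
  f gray
    b gray
      b→c: c is gray → back edge
First back edge: b → c.

b->c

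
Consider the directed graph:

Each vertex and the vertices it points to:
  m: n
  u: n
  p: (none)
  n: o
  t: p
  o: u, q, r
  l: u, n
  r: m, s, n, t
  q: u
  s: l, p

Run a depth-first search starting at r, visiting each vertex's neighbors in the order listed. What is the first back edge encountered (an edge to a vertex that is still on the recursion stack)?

DFS from r (visiting each vertex's neighbors in the order listed); mark gray on enter, black on exit:
r gray
  m gray
    n gray
      o gray
        u gray
          u→n: n is gray → back edge
First back edge: u → n.

u→n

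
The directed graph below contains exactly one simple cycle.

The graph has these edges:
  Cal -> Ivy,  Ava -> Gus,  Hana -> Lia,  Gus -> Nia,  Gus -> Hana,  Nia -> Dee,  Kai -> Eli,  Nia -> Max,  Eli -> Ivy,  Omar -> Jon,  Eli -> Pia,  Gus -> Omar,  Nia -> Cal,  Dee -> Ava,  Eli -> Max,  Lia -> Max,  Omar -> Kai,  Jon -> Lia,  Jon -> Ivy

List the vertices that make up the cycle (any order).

DFS with gray/black marking from Gus:
Gus gray
  Nia gray
    Cal gray
      Ivy gray
      Ivy black
    Cal black
    Dee gray
      Ava gray
        Ava→Gus: Gus is gray → back edge
Back edge closes the cycle Gus → Nia → Dee → Ava → Gus; its vertices are {Ava, Dee, Gus, Nia}.

Ava, Dee, Gus, Nia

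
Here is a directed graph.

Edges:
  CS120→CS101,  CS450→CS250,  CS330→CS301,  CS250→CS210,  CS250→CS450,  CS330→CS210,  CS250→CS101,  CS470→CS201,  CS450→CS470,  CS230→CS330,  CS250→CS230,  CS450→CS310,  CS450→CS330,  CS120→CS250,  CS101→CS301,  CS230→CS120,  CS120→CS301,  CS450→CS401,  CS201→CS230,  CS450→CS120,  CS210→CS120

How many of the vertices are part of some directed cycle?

8

A vertex is on a directed cycle iff it belongs to a strongly connected component of size ≥ 2 (or has a self-loop).
The vertices on cycles are {CS120, CS201, CS210, CS230, CS250, CS330, CS450, CS470} — 8 in total.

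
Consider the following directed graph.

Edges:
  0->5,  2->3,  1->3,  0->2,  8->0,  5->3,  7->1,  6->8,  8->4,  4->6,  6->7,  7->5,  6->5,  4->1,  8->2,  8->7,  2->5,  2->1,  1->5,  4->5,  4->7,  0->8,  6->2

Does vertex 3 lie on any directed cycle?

No

3 lies on a cycle iff there is a path from 3 back to itself.
Exploring from 3, it never reaches itself; equivalently, its strongly connected component is a singleton.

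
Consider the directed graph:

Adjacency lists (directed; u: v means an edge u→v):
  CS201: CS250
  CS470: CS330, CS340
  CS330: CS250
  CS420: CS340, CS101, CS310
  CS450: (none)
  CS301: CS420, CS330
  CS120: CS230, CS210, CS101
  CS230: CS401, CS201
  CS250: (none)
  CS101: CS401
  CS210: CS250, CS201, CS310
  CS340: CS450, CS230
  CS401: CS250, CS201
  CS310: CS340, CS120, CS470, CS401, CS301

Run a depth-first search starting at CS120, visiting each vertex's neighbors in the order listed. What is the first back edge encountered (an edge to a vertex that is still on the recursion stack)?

DFS from CS120 (visiting each vertex's neighbors in the order listed); mark gray on enter, black on exit:
CS120 gray
  CS230 gray
    CS401 gray
      CS250 gray
      CS250 black
      CS201 gray
        CS201→CS250: CS250 black — skip
      CS201 black
    CS401 black
    CS230→CS201: CS201 black — skip
  CS230 black
  CS210 gray
    CS210→CS250: CS250 black — skip
    CS210→CS201: CS201 black — skip
    CS310 gray
      CS340 gray
        CS450 gray
        CS450 black
        CS340→CS230: CS230 black — skip
      CS340 black
      CS310→CS120: CS120 is gray → back edge
First back edge: CS310 → CS120.

CS310->CS120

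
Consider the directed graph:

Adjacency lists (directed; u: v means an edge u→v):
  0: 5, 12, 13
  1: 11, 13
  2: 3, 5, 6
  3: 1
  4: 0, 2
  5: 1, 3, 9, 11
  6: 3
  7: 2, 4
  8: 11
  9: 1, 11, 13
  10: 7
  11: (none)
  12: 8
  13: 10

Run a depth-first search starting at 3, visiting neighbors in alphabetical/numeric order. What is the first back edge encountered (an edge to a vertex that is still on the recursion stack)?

DFS from 3 (visiting neighbors in alphabetical/numeric order); mark gray on enter, black on exit:
3 gray
  1 gray
    11 gray
    11 black
    13 gray
      10 gray
        7 gray
          2 gray
            2→3: 3 is gray → back edge
First back edge: 2 → 3.

2→3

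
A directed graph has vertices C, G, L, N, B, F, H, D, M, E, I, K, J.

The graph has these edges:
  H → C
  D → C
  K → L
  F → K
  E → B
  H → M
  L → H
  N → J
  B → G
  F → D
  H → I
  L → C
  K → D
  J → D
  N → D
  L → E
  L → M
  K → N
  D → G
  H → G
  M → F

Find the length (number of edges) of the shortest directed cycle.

For each vertex v, BFS finds the shortest path from v back to v.
The shortest such closed walk is K → L → M → F → K, length 4.

4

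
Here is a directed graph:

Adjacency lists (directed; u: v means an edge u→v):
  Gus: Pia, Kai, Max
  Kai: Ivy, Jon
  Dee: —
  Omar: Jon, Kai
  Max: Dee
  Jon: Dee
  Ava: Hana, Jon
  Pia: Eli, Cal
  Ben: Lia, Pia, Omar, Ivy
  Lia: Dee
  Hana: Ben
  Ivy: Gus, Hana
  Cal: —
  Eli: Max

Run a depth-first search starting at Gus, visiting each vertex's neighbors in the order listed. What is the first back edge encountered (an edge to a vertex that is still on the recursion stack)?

Ivy→Gus

DFS from Gus (visiting each vertex's neighbors in the order listed); mark gray on enter, black on exit:
Gus gray
  Pia gray
    Eli gray
      Max gray
        Dee gray
        Dee black
      Max black
    Eli black
    Cal gray
    Cal black
  Pia black
  Kai gray
    Ivy gray
      Ivy→Gus: Gus is gray → back edge
First back edge: Ivy → Gus.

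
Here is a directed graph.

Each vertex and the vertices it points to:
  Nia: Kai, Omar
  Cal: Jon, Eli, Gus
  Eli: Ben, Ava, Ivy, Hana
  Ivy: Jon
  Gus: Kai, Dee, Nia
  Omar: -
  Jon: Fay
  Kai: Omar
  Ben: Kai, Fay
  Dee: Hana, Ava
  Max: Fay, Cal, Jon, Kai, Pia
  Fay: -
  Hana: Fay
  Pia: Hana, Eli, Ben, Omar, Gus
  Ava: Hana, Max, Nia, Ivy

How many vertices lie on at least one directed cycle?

A vertex is on a directed cycle iff it belongs to a strongly connected component of size ≥ 2 (or has a self-loop).
The vertices on cycles are {Ava, Cal, Dee, Eli, Gus, Max, Pia} — 7 in total.

7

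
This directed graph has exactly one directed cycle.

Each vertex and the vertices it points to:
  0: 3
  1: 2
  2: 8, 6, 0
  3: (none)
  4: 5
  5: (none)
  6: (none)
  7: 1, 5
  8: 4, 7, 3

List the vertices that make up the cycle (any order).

DFS with gray/black marking from 2:
2 gray
  8 gray
    4 gray
      5 gray
      5 black
    4 black
    7 gray
      1 gray
        1→2: 2 is gray → back edge
Back edge closes the cycle 2 → 8 → 7 → 1 → 2; its vertices are {1, 2, 7, 8}.

1, 2, 7, 8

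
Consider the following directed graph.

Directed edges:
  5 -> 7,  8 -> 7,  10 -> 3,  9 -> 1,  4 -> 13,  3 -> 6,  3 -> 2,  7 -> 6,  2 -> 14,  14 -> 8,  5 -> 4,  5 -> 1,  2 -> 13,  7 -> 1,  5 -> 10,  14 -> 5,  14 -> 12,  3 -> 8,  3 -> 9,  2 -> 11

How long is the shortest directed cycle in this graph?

For each vertex v, BFS finds the shortest path from v back to v.
The shortest such closed walk is 5 → 10 → 3 → 2 → 14 → 5, length 5.

5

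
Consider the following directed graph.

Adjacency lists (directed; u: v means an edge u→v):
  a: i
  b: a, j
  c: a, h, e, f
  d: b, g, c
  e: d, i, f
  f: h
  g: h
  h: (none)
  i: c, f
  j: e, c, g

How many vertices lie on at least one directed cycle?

7

A vertex is on a directed cycle iff it belongs to a strongly connected component of size ≥ 2 (or has a self-loop).
The vertices on cycles are {a, b, c, d, e, i, j} — 7 in total.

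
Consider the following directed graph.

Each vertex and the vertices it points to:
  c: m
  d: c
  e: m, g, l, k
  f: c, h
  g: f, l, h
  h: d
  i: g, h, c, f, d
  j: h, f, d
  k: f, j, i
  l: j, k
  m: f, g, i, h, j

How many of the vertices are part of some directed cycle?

A vertex is on a directed cycle iff it belongs to a strongly connected component of size ≥ 2 (or has a self-loop).
The vertices on cycles are {c, d, f, g, h, i, j, k, l, m} — 10 in total.

10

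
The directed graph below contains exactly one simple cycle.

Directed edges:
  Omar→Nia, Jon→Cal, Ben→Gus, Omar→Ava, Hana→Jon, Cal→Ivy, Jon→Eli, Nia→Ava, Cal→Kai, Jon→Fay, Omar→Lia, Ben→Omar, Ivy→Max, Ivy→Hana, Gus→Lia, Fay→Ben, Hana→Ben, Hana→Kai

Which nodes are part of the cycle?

Cal, Ivy, Jon, Hana

DFS with gray/black marking from Hana:
Hana gray
  Kai gray
  Kai black
  Ben gray
    Omar gray
      Nia gray
        Ava gray
        Ava black
      Nia black
      Omar→Ava: Ava black — skip
      Lia gray
      Lia black
    Omar black
    Gus gray
      Gus→Lia: Lia black — skip
    Gus black
  Ben black
  Jon gray
    Fay gray
      Fay→Ben: Ben black — skip
    Fay black
    Eli gray
    Eli black
    Cal gray
      Ivy gray
        Max gray
        Max black
        Ivy→Hana: Hana is gray → back edge
Back edge closes the cycle Hana → Jon → Cal → Ivy → Hana; its vertices are {Cal, Ivy, Jon, Hana}.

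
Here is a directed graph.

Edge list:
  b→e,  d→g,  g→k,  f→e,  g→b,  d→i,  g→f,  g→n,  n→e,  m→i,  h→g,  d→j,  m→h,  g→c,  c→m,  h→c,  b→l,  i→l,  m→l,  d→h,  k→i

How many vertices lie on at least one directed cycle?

A vertex is on a directed cycle iff it belongs to a strongly connected component of size ≥ 2 (or has a self-loop).
The vertices on cycles are {c, g, h, m} — 4 in total.

4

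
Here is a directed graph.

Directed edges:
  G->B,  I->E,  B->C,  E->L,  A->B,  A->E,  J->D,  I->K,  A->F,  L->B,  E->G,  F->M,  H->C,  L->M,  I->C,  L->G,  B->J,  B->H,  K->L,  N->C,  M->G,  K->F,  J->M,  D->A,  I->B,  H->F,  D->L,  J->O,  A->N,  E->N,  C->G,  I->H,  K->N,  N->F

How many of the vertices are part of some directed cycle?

12

A vertex is on a directed cycle iff it belongs to a strongly connected component of size ≥ 2 (or has a self-loop).
The vertices on cycles are {A, B, C, D, E, F, G, H, J, L, M, N} — 12 in total.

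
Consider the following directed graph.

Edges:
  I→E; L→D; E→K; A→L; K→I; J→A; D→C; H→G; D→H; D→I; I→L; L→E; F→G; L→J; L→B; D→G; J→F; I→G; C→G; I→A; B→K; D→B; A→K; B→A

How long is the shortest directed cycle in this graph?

3

For each vertex v, BFS finds the shortest path from v back to v.
The shortest such closed walk is L → B → A → L, length 3.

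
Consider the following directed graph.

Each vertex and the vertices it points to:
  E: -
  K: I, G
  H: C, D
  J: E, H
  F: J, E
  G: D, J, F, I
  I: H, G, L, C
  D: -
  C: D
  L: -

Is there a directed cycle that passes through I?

Yes

I is on a cycle iff I can reach itself via ≥1 edge.
I → G → I — yes.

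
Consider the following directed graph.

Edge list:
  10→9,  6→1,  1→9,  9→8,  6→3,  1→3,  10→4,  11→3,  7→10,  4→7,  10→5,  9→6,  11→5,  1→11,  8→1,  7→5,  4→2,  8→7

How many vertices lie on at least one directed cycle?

7

A vertex is on a directed cycle iff it belongs to a strongly connected component of size ≥ 2 (or has a self-loop).
The vertices on cycles are {1, 4, 6, 7, 8, 9, 10} — 7 in total.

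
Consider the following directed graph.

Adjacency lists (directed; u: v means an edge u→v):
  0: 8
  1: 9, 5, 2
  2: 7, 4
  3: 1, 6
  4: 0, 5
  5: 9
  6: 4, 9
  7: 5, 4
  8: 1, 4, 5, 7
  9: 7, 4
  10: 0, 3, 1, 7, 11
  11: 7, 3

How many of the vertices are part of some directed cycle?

A vertex is on a directed cycle iff it belongs to a strongly connected component of size ≥ 2 (or has a self-loop).
The vertices on cycles are {0, 1, 2, 4, 5, 7, 8, 9} — 8 in total.

8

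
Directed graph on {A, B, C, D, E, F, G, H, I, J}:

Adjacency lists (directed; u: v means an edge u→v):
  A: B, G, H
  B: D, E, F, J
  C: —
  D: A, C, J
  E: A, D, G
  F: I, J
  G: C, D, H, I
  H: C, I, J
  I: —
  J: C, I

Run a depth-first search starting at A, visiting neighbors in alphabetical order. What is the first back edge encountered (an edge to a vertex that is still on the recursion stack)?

D→A

DFS from A (visiting neighbors in alphabetical order); mark gray on enter, black on exit:
A gray
  B gray
    D gray
      D→A: A is gray → back edge
First back edge: D → A.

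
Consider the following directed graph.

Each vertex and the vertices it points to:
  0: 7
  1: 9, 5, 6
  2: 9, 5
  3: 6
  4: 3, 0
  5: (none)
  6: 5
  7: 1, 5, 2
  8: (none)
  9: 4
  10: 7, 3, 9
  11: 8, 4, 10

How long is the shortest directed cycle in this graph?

For each vertex v, BFS finds the shortest path from v back to v.
The shortest such closed walk is 4 → 0 → 7 → 2 → 9 → 4, length 5.

5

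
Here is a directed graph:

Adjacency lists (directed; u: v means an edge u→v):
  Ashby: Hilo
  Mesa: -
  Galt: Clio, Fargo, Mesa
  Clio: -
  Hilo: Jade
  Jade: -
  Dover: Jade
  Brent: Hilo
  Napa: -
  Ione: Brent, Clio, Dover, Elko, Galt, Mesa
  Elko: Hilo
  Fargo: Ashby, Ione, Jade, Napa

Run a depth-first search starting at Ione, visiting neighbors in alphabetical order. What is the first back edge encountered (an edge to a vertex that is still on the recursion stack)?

DFS from Ione (visiting neighbors in alphabetical order); mark gray on enter, black on exit:
Ione gray
  Brent gray
    Hilo gray
      Jade gray
      Jade black
    Hilo black
  Brent black
  Clio gray
  Clio black
  Dover gray
    Dover→Jade: Jade black — skip
  Dover black
  Elko gray
    Elko→Hilo: Hilo black — skip
  Elko black
  Galt gray
    Galt→Clio: Clio black — skip
    Fargo gray
      Ashby gray
        Ashby→Hilo: Hilo black — skip
      Ashby black
      Fargo→Ione: Ione is gray → back edge
First back edge: Fargo → Ione.

Fargo->Ione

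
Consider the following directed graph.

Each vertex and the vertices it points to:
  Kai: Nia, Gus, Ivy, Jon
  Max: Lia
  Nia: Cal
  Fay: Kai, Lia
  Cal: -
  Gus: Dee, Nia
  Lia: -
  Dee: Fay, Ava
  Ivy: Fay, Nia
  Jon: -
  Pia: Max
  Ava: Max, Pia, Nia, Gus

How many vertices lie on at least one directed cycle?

A vertex is on a directed cycle iff it belongs to a strongly connected component of size ≥ 2 (or has a self-loop).
The vertices on cycles are {Ava, Dee, Fay, Gus, Ivy, Kai} — 6 in total.

6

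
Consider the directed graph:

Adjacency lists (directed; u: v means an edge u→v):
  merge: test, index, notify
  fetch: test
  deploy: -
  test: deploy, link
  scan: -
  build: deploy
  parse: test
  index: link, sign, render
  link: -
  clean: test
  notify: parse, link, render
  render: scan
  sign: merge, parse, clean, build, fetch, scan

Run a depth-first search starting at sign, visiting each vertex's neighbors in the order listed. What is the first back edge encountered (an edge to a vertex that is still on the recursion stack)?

DFS from sign (visiting each vertex's neighbors in the order listed); mark gray on enter, black on exit:
sign gray
  merge gray
    test gray
      deploy gray
      deploy black
      link gray
      link black
    test black
    index gray
      index→link: link black — skip
      index→sign: sign is gray → back edge
First back edge: index → sign.

index→sign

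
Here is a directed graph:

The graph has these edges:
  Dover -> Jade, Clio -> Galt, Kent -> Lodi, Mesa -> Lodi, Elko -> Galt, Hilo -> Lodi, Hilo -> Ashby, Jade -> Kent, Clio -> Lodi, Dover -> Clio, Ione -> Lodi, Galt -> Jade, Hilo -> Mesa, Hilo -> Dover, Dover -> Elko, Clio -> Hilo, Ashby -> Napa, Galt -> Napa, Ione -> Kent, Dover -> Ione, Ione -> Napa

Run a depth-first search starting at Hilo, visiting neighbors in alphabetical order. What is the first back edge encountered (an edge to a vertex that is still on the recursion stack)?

Clio->Hilo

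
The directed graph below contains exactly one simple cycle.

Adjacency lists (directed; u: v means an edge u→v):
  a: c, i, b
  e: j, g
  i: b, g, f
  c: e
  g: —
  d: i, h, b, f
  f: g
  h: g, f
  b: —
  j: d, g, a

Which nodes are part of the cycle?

a, c, e, j

DFS with gray/black marking from j:
j gray
  d gray
    i gray
      b gray
      b black
      g gray
      g black
      f gray
        f→g: g black — skip
      f black
    i black
    h gray
      h→g: g black — skip
      h→f: f black — skip
    h black
    d→b: b black — skip
    d→f: f black — skip
  d black
  j→g: g black — skip
  a gray
    c gray
      e gray
        e→j: j is gray → back edge
Back edge closes the cycle j → a → c → e → j; its vertices are {a, c, e, j}.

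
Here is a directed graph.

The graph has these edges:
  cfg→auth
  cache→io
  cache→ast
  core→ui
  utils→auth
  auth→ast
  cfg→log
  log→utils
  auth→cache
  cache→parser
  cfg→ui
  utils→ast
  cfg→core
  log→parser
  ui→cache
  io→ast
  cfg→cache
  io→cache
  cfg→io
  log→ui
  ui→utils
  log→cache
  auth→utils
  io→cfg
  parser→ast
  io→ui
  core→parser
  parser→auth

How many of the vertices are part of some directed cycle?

9

A vertex is on a directed cycle iff it belongs to a strongly connected component of size ≥ 2 (or has a self-loop).
The vertices on cycles are {io, ui, cfg, log, auth, core, cache, utils, parser} — 9 in total.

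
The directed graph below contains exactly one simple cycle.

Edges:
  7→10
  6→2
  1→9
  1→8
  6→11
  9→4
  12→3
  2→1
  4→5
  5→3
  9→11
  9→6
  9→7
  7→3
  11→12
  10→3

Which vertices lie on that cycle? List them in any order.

1, 2, 6, 9

DFS with gray/black marking from 9:
9 gray
  6 gray
    2 gray
      1 gray
        8 gray
        8 black
        1→9: 9 is gray → back edge
Back edge closes the cycle 9 → 6 → 2 → 1 → 9; its vertices are {1, 2, 6, 9}.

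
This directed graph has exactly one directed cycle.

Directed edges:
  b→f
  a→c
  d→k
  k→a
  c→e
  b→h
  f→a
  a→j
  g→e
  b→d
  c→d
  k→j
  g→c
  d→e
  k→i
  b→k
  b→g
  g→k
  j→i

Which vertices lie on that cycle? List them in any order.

a, c, d, k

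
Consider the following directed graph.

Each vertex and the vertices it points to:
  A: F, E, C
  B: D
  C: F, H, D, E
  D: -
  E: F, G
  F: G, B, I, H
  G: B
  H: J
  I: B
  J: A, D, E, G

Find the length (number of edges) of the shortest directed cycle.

For each vertex v, BFS finds the shortest path from v back to v.
The shortest such closed walk is A → C → H → J → A, length 4.

4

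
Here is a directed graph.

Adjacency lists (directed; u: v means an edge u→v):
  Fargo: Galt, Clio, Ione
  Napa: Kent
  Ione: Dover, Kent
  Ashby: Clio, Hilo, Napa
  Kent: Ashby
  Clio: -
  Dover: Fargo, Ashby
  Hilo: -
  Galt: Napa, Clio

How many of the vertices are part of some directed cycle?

6

A vertex is on a directed cycle iff it belongs to a strongly connected component of size ≥ 2 (or has a self-loop).
The vertices on cycles are {Ione, Kent, Napa, Ashby, Dover, Fargo} — 6 in total.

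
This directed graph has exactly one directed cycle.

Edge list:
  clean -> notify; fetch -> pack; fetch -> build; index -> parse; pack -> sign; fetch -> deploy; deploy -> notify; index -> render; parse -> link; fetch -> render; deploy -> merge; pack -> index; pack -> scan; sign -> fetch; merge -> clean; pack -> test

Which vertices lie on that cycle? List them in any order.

DFS with gray/black marking from fetch:
fetch gray
  build gray
  build black
  render gray
  render black
  pack gray
    sign gray
      sign→fetch: fetch is gray → back edge
Back edge closes the cycle fetch → pack → sign → fetch; its vertices are {pack, sign, fetch}.

pack, sign, fetch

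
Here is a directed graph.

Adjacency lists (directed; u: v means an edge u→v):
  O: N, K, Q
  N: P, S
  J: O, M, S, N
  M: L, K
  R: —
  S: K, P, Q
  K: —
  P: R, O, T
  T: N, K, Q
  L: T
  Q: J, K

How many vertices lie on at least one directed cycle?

A vertex is on a directed cycle iff it belongs to a strongly connected component of size ≥ 2 (or has a self-loop).
The vertices on cycles are {J, L, M, N, O, P, Q, S, T} — 9 in total.

9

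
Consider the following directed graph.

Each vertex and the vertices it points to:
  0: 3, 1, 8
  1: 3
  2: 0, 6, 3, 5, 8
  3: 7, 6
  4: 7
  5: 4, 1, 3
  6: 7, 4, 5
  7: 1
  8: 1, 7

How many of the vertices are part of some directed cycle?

6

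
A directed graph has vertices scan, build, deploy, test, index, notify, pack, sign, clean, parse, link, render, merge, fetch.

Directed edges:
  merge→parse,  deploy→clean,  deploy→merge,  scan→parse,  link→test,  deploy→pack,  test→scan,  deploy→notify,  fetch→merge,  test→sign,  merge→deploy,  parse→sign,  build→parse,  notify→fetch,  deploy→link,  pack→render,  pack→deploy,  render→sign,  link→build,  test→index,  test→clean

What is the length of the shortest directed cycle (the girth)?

For each vertex v, BFS finds the shortest path from v back to v.
The shortest such closed walk is deploy → merge → deploy, length 2.

2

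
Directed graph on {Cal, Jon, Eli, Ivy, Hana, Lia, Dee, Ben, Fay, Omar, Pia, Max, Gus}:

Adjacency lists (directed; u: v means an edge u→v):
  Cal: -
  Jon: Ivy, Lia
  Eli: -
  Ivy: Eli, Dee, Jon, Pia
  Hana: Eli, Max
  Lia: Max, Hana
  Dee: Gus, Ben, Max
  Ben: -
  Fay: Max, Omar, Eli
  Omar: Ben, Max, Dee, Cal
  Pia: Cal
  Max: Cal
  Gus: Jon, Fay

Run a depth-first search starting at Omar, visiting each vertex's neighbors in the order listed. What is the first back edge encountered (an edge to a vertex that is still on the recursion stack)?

DFS from Omar (visiting each vertex's neighbors in the order listed); mark gray on enter, black on exit:
Omar gray
  Ben gray
  Ben black
  Max gray
    Cal gray
    Cal black
  Max black
  Dee gray
    Gus gray
      Jon gray
        Ivy gray
          Eli gray
          Eli black
          Ivy→Dee: Dee is gray → back edge
First back edge: Ivy → Dee.

Ivy->Dee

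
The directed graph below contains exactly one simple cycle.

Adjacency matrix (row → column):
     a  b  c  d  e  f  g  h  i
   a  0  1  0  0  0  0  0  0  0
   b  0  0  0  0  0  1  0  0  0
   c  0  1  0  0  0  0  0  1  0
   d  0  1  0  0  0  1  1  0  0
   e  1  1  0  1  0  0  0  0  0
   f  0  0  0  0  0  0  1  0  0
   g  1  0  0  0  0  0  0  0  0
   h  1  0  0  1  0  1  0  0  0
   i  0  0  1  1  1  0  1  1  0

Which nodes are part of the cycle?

DFS with gray/black marking from b:
b gray
  f gray
    g gray
      a gray
        a→b: b is gray → back edge
Back edge closes the cycle b → f → g → a → b; its vertices are {a, b, f, g}.

a, b, f, g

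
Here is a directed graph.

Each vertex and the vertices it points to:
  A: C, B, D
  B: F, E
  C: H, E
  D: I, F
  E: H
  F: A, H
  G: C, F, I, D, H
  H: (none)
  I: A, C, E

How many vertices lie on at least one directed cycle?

5

A vertex is on a directed cycle iff it belongs to a strongly connected component of size ≥ 2 (or has a self-loop).
The vertices on cycles are {A, B, D, F, I} — 5 in total.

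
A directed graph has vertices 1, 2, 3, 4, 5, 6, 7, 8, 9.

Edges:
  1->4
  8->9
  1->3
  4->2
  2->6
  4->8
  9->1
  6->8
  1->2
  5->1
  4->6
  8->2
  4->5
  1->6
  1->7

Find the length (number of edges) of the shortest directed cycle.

3

For each vertex v, BFS finds the shortest path from v back to v.
The shortest such closed walk is 1 → 4 → 5 → 1, length 3.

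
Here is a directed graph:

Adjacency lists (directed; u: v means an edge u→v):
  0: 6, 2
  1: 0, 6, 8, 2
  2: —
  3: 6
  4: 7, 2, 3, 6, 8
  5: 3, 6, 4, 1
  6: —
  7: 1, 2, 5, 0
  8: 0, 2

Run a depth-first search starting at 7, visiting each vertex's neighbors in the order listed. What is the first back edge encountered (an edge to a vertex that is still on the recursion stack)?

4→7

DFS from 7 (visiting each vertex's neighbors in the order listed); mark gray on enter, black on exit:
7 gray
  1 gray
    0 gray
      6 gray
      6 black
      2 gray
      2 black
    0 black
    1→6: 6 black — skip
    8 gray
      8→0: 0 black — skip
      8→2: 2 black — skip
    8 black
    1→2: 2 black — skip
  1 black
  7→2: 2 black — skip
  5 gray
    3 gray
      3→6: 6 black — skip
    3 black
    5→6: 6 black — skip
    4 gray
      4→7: 7 is gray → back edge
First back edge: 4 → 7.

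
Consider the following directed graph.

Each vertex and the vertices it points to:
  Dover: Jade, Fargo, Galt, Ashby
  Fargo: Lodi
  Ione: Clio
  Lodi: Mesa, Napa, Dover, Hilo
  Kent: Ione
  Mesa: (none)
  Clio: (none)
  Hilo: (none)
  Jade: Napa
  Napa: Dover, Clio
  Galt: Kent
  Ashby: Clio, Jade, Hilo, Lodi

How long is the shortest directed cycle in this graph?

For each vertex v, BFS finds the shortest path from v back to v.
The shortest such closed walk is Lodi → Dover → Fargo → Lodi, length 3.

3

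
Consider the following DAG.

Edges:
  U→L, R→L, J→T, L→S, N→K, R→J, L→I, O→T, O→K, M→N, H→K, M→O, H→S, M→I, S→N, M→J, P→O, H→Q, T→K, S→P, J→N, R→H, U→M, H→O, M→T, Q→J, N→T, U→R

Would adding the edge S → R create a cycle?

Yes

Adding S→R creates a cycle iff R can already reach S.
Path from R: R → H → S.
So R → … → S → R is a cycle.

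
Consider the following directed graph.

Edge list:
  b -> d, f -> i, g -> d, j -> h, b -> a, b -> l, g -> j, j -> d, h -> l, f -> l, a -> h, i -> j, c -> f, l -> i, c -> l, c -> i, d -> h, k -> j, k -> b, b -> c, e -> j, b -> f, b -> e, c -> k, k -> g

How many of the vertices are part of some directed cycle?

8

A vertex is on a directed cycle iff it belongs to a strongly connected component of size ≥ 2 (or has a self-loop).
The vertices on cycles are {b, c, d, h, i, j, k, l} — 8 in total.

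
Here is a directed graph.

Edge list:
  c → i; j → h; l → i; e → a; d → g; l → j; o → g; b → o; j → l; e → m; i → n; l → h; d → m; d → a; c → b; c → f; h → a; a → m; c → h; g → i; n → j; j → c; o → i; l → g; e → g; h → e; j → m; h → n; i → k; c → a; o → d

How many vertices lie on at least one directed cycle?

A vertex is on a directed cycle iff it belongs to a strongly connected component of size ≥ 2 (or has a self-loop).
The vertices on cycles are {b, c, d, e, g, h, i, j, l, n, o} — 11 in total.

11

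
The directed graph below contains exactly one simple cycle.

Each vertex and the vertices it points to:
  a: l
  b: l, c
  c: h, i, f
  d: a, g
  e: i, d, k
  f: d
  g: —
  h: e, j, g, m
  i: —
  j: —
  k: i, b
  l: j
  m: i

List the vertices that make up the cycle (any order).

b, c, e, h, k

DFS with gray/black marking from c:
c gray
  h gray
    e gray
      i gray
      i black
      d gray
        a gray
          l gray
            j gray
            j black
          l black
        a black
        g gray
        g black
      d black
      k gray
        k→i: i black — skip
        b gray
          b→l: l black — skip
          b→c: c is gray → back edge
Back edge closes the cycle c → h → e → k → b → c; its vertices are {b, c, e, h, k}.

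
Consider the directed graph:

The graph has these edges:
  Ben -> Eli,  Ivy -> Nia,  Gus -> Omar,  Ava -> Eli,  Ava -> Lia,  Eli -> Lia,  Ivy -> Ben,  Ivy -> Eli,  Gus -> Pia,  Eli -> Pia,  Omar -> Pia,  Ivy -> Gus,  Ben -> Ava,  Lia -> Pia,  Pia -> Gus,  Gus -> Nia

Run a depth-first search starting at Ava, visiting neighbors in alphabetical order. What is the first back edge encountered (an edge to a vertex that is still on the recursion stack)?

Omar→Pia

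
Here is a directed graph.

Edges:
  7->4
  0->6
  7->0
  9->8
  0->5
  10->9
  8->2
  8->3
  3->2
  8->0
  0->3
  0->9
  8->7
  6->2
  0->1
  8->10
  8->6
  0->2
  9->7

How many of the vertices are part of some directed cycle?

5

A vertex is on a directed cycle iff it belongs to a strongly connected component of size ≥ 2 (or has a self-loop).
The vertices on cycles are {0, 7, 8, 9, 10} — 5 in total.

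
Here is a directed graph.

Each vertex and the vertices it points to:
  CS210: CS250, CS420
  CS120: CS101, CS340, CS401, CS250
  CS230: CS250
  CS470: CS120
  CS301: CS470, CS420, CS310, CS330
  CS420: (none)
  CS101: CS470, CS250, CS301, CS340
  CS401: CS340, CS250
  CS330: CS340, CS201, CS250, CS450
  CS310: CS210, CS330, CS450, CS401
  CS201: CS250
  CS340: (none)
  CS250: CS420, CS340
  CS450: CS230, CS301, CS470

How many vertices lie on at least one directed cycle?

A vertex is on a directed cycle iff it belongs to a strongly connected component of size ≥ 2 (or has a self-loop).
The vertices on cycles are {CS101, CS120, CS301, CS310, CS330, CS450, CS470} — 7 in total.

7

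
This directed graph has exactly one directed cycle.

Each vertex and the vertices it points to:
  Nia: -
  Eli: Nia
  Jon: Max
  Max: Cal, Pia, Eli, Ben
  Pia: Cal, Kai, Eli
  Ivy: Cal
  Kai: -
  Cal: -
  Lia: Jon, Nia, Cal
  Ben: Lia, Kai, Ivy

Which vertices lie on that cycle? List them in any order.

Ben, Jon, Lia, Max

DFS with gray/black marking from Max:
Max gray
  Cal gray
  Cal black
  Pia gray
    Pia→Cal: Cal black — skip
    Kai gray
    Kai black
    Eli gray
      Nia gray
      Nia black
    Eli black
  Pia black
  Max→Eli: Eli black — skip
  Ben gray
    Lia gray
      Jon gray
        Jon→Max: Max is gray → back edge
Back edge closes the cycle Max → Ben → Lia → Jon → Max; its vertices are {Ben, Jon, Lia, Max}.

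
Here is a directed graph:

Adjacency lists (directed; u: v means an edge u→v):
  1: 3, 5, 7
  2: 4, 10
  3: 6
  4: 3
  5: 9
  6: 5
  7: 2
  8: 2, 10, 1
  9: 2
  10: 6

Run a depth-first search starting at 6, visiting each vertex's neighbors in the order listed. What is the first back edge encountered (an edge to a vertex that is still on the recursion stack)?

3→6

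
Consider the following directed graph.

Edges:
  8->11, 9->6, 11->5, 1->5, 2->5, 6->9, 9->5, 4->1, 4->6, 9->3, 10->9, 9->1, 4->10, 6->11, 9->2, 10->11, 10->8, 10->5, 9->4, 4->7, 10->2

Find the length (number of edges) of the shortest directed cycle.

2

For each vertex v, BFS finds the shortest path from v back to v.
The shortest such closed walk is 9 → 6 → 9, length 2.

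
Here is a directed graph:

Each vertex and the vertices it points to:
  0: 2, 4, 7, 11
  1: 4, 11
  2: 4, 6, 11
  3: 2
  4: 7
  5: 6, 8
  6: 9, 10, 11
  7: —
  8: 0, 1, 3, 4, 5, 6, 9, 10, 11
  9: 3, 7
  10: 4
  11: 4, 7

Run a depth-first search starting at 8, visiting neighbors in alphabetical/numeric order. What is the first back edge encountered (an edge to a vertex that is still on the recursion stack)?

DFS from 8 (visiting neighbors in alphabetical/numeric order); mark gray on enter, black on exit:
8 gray
  0 gray
    2 gray
      4 gray
        7 gray
        7 black
      4 black
      6 gray
        9 gray
          3 gray
            3→2: 2 is gray → back edge
First back edge: 3 → 2.

3→2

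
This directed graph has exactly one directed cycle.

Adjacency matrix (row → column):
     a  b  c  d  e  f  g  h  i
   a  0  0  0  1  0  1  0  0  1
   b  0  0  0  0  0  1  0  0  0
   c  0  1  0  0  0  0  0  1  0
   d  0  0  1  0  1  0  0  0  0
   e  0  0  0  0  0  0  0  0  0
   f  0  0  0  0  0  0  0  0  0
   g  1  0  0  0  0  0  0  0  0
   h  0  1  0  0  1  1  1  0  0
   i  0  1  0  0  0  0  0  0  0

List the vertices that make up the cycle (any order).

DFS with gray/black marking from h:
h gray
  f gray
  f black
  g gray
    a gray
      a→f: f black — skip
      d gray
        e gray
        e black
        c gray
          c→h: h is gray → back edge
Back edge closes the cycle h → g → a → d → c → h; its vertices are {a, c, d, g, h}.

a, c, d, g, h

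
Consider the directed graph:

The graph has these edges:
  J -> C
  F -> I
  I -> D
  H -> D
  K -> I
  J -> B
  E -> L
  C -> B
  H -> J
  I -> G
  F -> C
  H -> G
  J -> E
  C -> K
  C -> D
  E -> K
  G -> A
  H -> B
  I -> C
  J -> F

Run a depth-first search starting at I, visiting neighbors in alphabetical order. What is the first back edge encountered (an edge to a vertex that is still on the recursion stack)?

DFS from I (visiting neighbors in alphabetical order); mark gray on enter, black on exit:
I gray
  C gray
    B gray
    B black
    D gray
    D black
    K gray
      K→I: I is gray → back edge
First back edge: K → I.

K->I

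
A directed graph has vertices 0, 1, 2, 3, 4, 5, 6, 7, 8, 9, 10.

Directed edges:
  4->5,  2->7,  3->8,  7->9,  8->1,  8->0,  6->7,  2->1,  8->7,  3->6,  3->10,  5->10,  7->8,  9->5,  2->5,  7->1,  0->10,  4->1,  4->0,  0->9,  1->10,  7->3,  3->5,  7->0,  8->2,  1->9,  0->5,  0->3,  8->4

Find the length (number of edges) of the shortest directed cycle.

2

For each vertex v, BFS finds the shortest path from v back to v.
The shortest such closed walk is 8 → 7 → 8, length 2.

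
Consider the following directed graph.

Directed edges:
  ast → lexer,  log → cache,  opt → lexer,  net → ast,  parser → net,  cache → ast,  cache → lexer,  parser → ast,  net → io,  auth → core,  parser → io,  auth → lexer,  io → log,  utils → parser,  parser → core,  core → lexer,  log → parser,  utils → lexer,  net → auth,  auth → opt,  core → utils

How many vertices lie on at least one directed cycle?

A vertex is on a directed cycle iff it belongs to a strongly connected component of size ≥ 2 (or has a self-loop).
The vertices on cycles are {io, log, net, auth, core, utils, parser} — 7 in total.

7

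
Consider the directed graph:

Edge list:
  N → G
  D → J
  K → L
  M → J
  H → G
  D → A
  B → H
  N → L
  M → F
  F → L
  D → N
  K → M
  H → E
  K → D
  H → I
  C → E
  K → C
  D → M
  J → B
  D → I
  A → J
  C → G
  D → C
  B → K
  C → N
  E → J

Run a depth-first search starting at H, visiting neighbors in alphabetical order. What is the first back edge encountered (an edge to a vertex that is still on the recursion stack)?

DFS from H (visiting neighbors in alphabetical order); mark gray on enter, black on exit:
H gray
  E gray
    J gray
      B gray
        B→H: H is gray → back edge
First back edge: B → H.

B→H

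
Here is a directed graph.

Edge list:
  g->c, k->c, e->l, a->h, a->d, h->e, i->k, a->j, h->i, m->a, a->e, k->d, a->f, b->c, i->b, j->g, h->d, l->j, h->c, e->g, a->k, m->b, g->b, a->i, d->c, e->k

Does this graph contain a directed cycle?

DFS with white/gray/black marking, starting from l:
l gray
  j gray
    g gray
      b gray
        c gray
        c black
      b black
      g→c: c black — skip
    g black
  j black
l black
f gray
f black
e gray
  e→l: l black — skip
  k gray
    k→c: c black — skip
    d gray
      d→c: c black — skip
    d black
  k black
  e→g: g black — skip
e black
a gray
  h gray
    i gray
      i→b: b black — skip
      i→k: k black — skip
    i black
    h→c: c black — skip
    h→d: d black — skip
    h→e: e black — skip
  h black
  a→j: j black — skip
  a→k: k black — skip
  a→d: d black — skip
  a→i: i black — skip
  a→f: f black — skip
  a→e: e black — skip
a black
m gray
  m→a: a black — skip
  m→b: b black — skip
m black
Every edge goes to a white or black vertex — no back edge, so the graph is acyclic.

No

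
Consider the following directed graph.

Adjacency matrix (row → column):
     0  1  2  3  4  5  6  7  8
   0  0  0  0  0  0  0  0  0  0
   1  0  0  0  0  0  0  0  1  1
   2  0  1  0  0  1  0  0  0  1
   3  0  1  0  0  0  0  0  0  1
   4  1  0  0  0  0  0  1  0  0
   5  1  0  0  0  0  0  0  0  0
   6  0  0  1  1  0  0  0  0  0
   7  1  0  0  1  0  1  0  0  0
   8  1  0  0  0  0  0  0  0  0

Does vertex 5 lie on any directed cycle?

5 lies on a cycle iff there is a path from 5 back to itself.
Exploring from 5, it never reaches itself; equivalently, its strongly connected component is a singleton.

No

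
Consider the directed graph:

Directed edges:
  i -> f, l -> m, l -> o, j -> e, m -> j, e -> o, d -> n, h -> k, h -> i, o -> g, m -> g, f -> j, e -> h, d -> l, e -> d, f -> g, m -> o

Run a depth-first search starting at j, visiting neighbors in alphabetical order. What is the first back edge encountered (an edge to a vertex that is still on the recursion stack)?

m->j

DFS from j (visiting neighbors in alphabetical order); mark gray on enter, black on exit:
j gray
  e gray
    d gray
      l gray
        m gray
          g gray
          g black
          m→j: j is gray → back edge
First back edge: m → j.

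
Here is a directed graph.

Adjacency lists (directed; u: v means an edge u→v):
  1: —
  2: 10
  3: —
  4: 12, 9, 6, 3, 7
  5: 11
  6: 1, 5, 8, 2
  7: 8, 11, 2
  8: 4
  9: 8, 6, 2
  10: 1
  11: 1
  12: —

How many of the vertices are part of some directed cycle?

A vertex is on a directed cycle iff it belongs to a strongly connected component of size ≥ 2 (or has a self-loop).
The vertices on cycles are {4, 6, 7, 8, 9} — 5 in total.

5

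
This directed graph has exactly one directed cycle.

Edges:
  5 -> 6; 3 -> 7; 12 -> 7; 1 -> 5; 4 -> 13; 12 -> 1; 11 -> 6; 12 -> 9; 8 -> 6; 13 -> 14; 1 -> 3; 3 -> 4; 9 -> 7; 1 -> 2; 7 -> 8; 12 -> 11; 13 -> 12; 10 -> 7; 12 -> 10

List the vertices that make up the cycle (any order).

DFS with gray/black marking from 4:
4 gray
  13 gray
    12 gray
      7 gray
        8 gray
          6 gray
          6 black
        8 black
      7 black
      10 gray
        10→7: 7 black — skip
      10 black
      9 gray
        9→7: 7 black — skip
      9 black
      11 gray
        11→6: 6 black — skip
      11 black
      1 gray
        5 gray
          5→6: 6 black — skip
        5 black
        2 gray
        2 black
        3 gray
          3→4: 4 is gray → back edge
Back edge closes the cycle 4 → 13 → 12 → 1 → 3 → 4; its vertices are {1, 3, 4, 12, 13}.

1, 3, 4, 12, 13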